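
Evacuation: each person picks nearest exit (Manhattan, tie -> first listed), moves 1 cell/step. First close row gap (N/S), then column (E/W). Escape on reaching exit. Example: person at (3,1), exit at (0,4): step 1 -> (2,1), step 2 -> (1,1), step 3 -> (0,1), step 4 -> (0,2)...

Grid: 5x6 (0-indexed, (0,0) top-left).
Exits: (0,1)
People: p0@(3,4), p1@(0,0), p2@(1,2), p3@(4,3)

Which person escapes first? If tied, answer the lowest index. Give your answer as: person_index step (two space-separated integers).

Answer: 1 1

Derivation:
Step 1: p0:(3,4)->(2,4) | p1:(0,0)->(0,1)->EXIT | p2:(1,2)->(0,2) | p3:(4,3)->(3,3)
Step 2: p0:(2,4)->(1,4) | p1:escaped | p2:(0,2)->(0,1)->EXIT | p3:(3,3)->(2,3)
Step 3: p0:(1,4)->(0,4) | p1:escaped | p2:escaped | p3:(2,3)->(1,3)
Step 4: p0:(0,4)->(0,3) | p1:escaped | p2:escaped | p3:(1,3)->(0,3)
Step 5: p0:(0,3)->(0,2) | p1:escaped | p2:escaped | p3:(0,3)->(0,2)
Step 6: p0:(0,2)->(0,1)->EXIT | p1:escaped | p2:escaped | p3:(0,2)->(0,1)->EXIT
Exit steps: [6, 1, 2, 6]
First to escape: p1 at step 1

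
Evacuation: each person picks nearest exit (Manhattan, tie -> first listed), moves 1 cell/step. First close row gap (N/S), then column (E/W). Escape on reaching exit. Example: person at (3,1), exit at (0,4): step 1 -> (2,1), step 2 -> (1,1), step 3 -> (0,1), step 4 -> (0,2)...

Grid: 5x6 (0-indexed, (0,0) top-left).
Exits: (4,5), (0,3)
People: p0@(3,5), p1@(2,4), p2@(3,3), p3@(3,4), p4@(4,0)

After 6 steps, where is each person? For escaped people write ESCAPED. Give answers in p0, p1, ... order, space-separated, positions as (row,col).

Step 1: p0:(3,5)->(4,5)->EXIT | p1:(2,4)->(3,4) | p2:(3,3)->(4,3) | p3:(3,4)->(4,4) | p4:(4,0)->(4,1)
Step 2: p0:escaped | p1:(3,4)->(4,4) | p2:(4,3)->(4,4) | p3:(4,4)->(4,5)->EXIT | p4:(4,1)->(4,2)
Step 3: p0:escaped | p1:(4,4)->(4,5)->EXIT | p2:(4,4)->(4,5)->EXIT | p3:escaped | p4:(4,2)->(4,3)
Step 4: p0:escaped | p1:escaped | p2:escaped | p3:escaped | p4:(4,3)->(4,4)
Step 5: p0:escaped | p1:escaped | p2:escaped | p3:escaped | p4:(4,4)->(4,5)->EXIT

ESCAPED ESCAPED ESCAPED ESCAPED ESCAPED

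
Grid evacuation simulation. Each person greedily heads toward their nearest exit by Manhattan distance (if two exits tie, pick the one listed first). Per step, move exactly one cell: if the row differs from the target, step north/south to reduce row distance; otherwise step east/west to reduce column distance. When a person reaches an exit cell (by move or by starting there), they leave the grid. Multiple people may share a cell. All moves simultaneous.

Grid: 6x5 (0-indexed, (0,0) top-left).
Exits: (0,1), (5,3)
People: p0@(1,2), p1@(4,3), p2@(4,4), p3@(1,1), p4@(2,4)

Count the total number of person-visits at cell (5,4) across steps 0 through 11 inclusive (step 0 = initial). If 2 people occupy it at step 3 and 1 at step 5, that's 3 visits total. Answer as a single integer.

Answer: 2

Derivation:
Step 0: p0@(1,2) p1@(4,3) p2@(4,4) p3@(1,1) p4@(2,4) -> at (5,4): 0 [-], cum=0
Step 1: p0@(0,2) p1@ESC p2@(5,4) p3@ESC p4@(3,4) -> at (5,4): 1 [p2], cum=1
Step 2: p0@ESC p1@ESC p2@ESC p3@ESC p4@(4,4) -> at (5,4): 0 [-], cum=1
Step 3: p0@ESC p1@ESC p2@ESC p3@ESC p4@(5,4) -> at (5,4): 1 [p4], cum=2
Step 4: p0@ESC p1@ESC p2@ESC p3@ESC p4@ESC -> at (5,4): 0 [-], cum=2
Total visits = 2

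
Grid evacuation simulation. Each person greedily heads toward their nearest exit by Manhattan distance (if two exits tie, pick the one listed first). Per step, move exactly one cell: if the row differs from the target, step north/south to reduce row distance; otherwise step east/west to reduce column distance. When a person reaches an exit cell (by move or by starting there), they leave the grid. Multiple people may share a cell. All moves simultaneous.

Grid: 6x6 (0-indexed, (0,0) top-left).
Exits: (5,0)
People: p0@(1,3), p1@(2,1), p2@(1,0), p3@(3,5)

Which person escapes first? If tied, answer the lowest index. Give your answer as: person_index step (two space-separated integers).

Answer: 1 4

Derivation:
Step 1: p0:(1,3)->(2,3) | p1:(2,1)->(3,1) | p2:(1,0)->(2,0) | p3:(3,5)->(4,5)
Step 2: p0:(2,3)->(3,3) | p1:(3,1)->(4,1) | p2:(2,0)->(3,0) | p3:(4,5)->(5,5)
Step 3: p0:(3,3)->(4,3) | p1:(4,1)->(5,1) | p2:(3,0)->(4,0) | p3:(5,5)->(5,4)
Step 4: p0:(4,3)->(5,3) | p1:(5,1)->(5,0)->EXIT | p2:(4,0)->(5,0)->EXIT | p3:(5,4)->(5,3)
Step 5: p0:(5,3)->(5,2) | p1:escaped | p2:escaped | p3:(5,3)->(5,2)
Step 6: p0:(5,2)->(5,1) | p1:escaped | p2:escaped | p3:(5,2)->(5,1)
Step 7: p0:(5,1)->(5,0)->EXIT | p1:escaped | p2:escaped | p3:(5,1)->(5,0)->EXIT
Exit steps: [7, 4, 4, 7]
First to escape: p1 at step 4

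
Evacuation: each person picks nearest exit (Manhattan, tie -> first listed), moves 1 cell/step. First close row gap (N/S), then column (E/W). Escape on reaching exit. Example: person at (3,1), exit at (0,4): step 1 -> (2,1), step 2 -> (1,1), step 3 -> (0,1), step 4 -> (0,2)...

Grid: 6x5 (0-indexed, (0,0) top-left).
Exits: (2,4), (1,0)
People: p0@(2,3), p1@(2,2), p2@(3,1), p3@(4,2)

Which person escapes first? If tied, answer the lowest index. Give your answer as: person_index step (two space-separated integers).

Step 1: p0:(2,3)->(2,4)->EXIT | p1:(2,2)->(2,3) | p2:(3,1)->(2,1) | p3:(4,2)->(3,2)
Step 2: p0:escaped | p1:(2,3)->(2,4)->EXIT | p2:(2,1)->(1,1) | p3:(3,2)->(2,2)
Step 3: p0:escaped | p1:escaped | p2:(1,1)->(1,0)->EXIT | p3:(2,2)->(2,3)
Step 4: p0:escaped | p1:escaped | p2:escaped | p3:(2,3)->(2,4)->EXIT
Exit steps: [1, 2, 3, 4]
First to escape: p0 at step 1

Answer: 0 1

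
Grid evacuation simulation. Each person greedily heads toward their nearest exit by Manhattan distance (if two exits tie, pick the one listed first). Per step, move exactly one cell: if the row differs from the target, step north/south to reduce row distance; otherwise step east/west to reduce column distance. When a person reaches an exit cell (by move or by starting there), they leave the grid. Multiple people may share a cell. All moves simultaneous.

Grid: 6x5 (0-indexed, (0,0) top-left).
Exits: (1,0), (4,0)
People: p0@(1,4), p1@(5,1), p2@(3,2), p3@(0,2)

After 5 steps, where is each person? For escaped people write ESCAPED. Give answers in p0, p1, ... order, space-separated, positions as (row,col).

Step 1: p0:(1,4)->(1,3) | p1:(5,1)->(4,1) | p2:(3,2)->(4,2) | p3:(0,2)->(1,2)
Step 2: p0:(1,3)->(1,2) | p1:(4,1)->(4,0)->EXIT | p2:(4,2)->(4,1) | p3:(1,2)->(1,1)
Step 3: p0:(1,2)->(1,1) | p1:escaped | p2:(4,1)->(4,0)->EXIT | p3:(1,1)->(1,0)->EXIT
Step 4: p0:(1,1)->(1,0)->EXIT | p1:escaped | p2:escaped | p3:escaped

ESCAPED ESCAPED ESCAPED ESCAPED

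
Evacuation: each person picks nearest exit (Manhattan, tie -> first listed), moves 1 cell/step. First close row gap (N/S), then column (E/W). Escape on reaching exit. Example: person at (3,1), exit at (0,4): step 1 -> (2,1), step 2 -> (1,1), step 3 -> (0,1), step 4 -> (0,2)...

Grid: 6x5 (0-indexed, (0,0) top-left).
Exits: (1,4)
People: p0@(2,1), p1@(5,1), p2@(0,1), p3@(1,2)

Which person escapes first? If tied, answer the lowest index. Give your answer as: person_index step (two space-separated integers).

Step 1: p0:(2,1)->(1,1) | p1:(5,1)->(4,1) | p2:(0,1)->(1,1) | p3:(1,2)->(1,3)
Step 2: p0:(1,1)->(1,2) | p1:(4,1)->(3,1) | p2:(1,1)->(1,2) | p3:(1,3)->(1,4)->EXIT
Step 3: p0:(1,2)->(1,3) | p1:(3,1)->(2,1) | p2:(1,2)->(1,3) | p3:escaped
Step 4: p0:(1,3)->(1,4)->EXIT | p1:(2,1)->(1,1) | p2:(1,3)->(1,4)->EXIT | p3:escaped
Step 5: p0:escaped | p1:(1,1)->(1,2) | p2:escaped | p3:escaped
Step 6: p0:escaped | p1:(1,2)->(1,3) | p2:escaped | p3:escaped
Step 7: p0:escaped | p1:(1,3)->(1,4)->EXIT | p2:escaped | p3:escaped
Exit steps: [4, 7, 4, 2]
First to escape: p3 at step 2

Answer: 3 2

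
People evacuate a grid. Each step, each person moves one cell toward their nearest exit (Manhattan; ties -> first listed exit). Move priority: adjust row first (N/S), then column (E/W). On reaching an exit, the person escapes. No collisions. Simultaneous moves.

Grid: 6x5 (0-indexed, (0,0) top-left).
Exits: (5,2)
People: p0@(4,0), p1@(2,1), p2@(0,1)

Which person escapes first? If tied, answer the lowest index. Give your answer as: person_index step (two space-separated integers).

Step 1: p0:(4,0)->(5,0) | p1:(2,1)->(3,1) | p2:(0,1)->(1,1)
Step 2: p0:(5,0)->(5,1) | p1:(3,1)->(4,1) | p2:(1,1)->(2,1)
Step 3: p0:(5,1)->(5,2)->EXIT | p1:(4,1)->(5,1) | p2:(2,1)->(3,1)
Step 4: p0:escaped | p1:(5,1)->(5,2)->EXIT | p2:(3,1)->(4,1)
Step 5: p0:escaped | p1:escaped | p2:(4,1)->(5,1)
Step 6: p0:escaped | p1:escaped | p2:(5,1)->(5,2)->EXIT
Exit steps: [3, 4, 6]
First to escape: p0 at step 3

Answer: 0 3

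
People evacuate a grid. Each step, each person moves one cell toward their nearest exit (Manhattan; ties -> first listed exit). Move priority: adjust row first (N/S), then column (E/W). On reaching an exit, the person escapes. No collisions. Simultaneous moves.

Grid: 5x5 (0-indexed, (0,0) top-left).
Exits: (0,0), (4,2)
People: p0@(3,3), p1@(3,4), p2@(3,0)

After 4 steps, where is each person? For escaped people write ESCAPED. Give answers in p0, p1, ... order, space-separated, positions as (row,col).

Step 1: p0:(3,3)->(4,3) | p1:(3,4)->(4,4) | p2:(3,0)->(2,0)
Step 2: p0:(4,3)->(4,2)->EXIT | p1:(4,4)->(4,3) | p2:(2,0)->(1,0)
Step 3: p0:escaped | p1:(4,3)->(4,2)->EXIT | p2:(1,0)->(0,0)->EXIT

ESCAPED ESCAPED ESCAPED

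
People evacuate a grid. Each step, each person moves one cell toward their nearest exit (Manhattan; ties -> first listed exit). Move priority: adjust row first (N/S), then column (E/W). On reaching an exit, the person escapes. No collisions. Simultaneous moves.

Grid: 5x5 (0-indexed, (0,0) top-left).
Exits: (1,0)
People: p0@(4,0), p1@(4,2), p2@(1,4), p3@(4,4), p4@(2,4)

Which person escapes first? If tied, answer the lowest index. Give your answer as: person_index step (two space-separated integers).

Answer: 0 3

Derivation:
Step 1: p0:(4,0)->(3,0) | p1:(4,2)->(3,2) | p2:(1,4)->(1,3) | p3:(4,4)->(3,4) | p4:(2,4)->(1,4)
Step 2: p0:(3,0)->(2,0) | p1:(3,2)->(2,2) | p2:(1,3)->(1,2) | p3:(3,4)->(2,4) | p4:(1,4)->(1,3)
Step 3: p0:(2,0)->(1,0)->EXIT | p1:(2,2)->(1,2) | p2:(1,2)->(1,1) | p3:(2,4)->(1,4) | p4:(1,3)->(1,2)
Step 4: p0:escaped | p1:(1,2)->(1,1) | p2:(1,1)->(1,0)->EXIT | p3:(1,4)->(1,3) | p4:(1,2)->(1,1)
Step 5: p0:escaped | p1:(1,1)->(1,0)->EXIT | p2:escaped | p3:(1,3)->(1,2) | p4:(1,1)->(1,0)->EXIT
Step 6: p0:escaped | p1:escaped | p2:escaped | p3:(1,2)->(1,1) | p4:escaped
Step 7: p0:escaped | p1:escaped | p2:escaped | p3:(1,1)->(1,0)->EXIT | p4:escaped
Exit steps: [3, 5, 4, 7, 5]
First to escape: p0 at step 3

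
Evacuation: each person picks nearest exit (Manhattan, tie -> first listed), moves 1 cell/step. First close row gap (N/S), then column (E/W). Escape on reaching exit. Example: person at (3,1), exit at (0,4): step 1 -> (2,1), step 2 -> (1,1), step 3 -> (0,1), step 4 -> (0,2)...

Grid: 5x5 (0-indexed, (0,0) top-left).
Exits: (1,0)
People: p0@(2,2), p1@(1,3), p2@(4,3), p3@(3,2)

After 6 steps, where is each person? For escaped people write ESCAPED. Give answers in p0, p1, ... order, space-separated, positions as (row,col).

Step 1: p0:(2,2)->(1,2) | p1:(1,3)->(1,2) | p2:(4,3)->(3,3) | p3:(3,2)->(2,2)
Step 2: p0:(1,2)->(1,1) | p1:(1,2)->(1,1) | p2:(3,3)->(2,3) | p3:(2,2)->(1,2)
Step 3: p0:(1,1)->(1,0)->EXIT | p1:(1,1)->(1,0)->EXIT | p2:(2,3)->(1,3) | p3:(1,2)->(1,1)
Step 4: p0:escaped | p1:escaped | p2:(1,3)->(1,2) | p3:(1,1)->(1,0)->EXIT
Step 5: p0:escaped | p1:escaped | p2:(1,2)->(1,1) | p3:escaped
Step 6: p0:escaped | p1:escaped | p2:(1,1)->(1,0)->EXIT | p3:escaped

ESCAPED ESCAPED ESCAPED ESCAPED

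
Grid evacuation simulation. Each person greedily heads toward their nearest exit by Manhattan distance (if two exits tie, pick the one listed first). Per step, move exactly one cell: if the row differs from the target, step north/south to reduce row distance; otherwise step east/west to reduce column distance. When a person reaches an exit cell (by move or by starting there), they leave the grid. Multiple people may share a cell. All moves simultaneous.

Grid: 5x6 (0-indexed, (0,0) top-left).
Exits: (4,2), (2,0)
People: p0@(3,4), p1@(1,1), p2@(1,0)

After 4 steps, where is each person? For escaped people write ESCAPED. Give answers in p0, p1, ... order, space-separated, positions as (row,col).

Step 1: p0:(3,4)->(4,4) | p1:(1,1)->(2,1) | p2:(1,0)->(2,0)->EXIT
Step 2: p0:(4,4)->(4,3) | p1:(2,1)->(2,0)->EXIT | p2:escaped
Step 3: p0:(4,3)->(4,2)->EXIT | p1:escaped | p2:escaped

ESCAPED ESCAPED ESCAPED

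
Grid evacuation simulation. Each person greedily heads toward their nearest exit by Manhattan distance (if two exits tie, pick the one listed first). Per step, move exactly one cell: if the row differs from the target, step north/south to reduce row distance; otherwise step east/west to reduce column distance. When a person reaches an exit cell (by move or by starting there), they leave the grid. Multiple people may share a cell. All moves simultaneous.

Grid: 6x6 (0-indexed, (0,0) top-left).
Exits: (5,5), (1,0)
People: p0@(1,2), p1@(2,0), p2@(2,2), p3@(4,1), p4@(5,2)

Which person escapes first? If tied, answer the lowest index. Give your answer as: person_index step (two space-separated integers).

Step 1: p0:(1,2)->(1,1) | p1:(2,0)->(1,0)->EXIT | p2:(2,2)->(1,2) | p3:(4,1)->(3,1) | p4:(5,2)->(5,3)
Step 2: p0:(1,1)->(1,0)->EXIT | p1:escaped | p2:(1,2)->(1,1) | p3:(3,1)->(2,1) | p4:(5,3)->(5,4)
Step 3: p0:escaped | p1:escaped | p2:(1,1)->(1,0)->EXIT | p3:(2,1)->(1,1) | p4:(5,4)->(5,5)->EXIT
Step 4: p0:escaped | p1:escaped | p2:escaped | p3:(1,1)->(1,0)->EXIT | p4:escaped
Exit steps: [2, 1, 3, 4, 3]
First to escape: p1 at step 1

Answer: 1 1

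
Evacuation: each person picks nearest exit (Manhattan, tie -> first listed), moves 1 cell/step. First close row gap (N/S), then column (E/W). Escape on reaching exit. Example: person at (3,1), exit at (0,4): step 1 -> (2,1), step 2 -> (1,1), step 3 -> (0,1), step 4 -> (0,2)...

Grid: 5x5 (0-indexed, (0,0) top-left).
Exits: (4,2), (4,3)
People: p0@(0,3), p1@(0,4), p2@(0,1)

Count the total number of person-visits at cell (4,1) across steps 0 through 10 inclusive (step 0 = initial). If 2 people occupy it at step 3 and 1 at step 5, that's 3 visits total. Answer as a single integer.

Answer: 1

Derivation:
Step 0: p0@(0,3) p1@(0,4) p2@(0,1) -> at (4,1): 0 [-], cum=0
Step 1: p0@(1,3) p1@(1,4) p2@(1,1) -> at (4,1): 0 [-], cum=0
Step 2: p0@(2,3) p1@(2,4) p2@(2,1) -> at (4,1): 0 [-], cum=0
Step 3: p0@(3,3) p1@(3,4) p2@(3,1) -> at (4,1): 0 [-], cum=0
Step 4: p0@ESC p1@(4,4) p2@(4,1) -> at (4,1): 1 [p2], cum=1
Step 5: p0@ESC p1@ESC p2@ESC -> at (4,1): 0 [-], cum=1
Total visits = 1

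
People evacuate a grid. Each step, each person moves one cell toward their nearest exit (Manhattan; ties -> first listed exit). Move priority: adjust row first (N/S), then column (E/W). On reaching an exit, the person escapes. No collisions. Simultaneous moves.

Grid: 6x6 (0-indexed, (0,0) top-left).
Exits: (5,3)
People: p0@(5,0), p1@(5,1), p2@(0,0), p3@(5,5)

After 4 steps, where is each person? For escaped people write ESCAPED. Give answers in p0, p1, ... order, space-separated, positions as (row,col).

Step 1: p0:(5,0)->(5,1) | p1:(5,1)->(5,2) | p2:(0,0)->(1,0) | p3:(5,5)->(5,4)
Step 2: p0:(5,1)->(5,2) | p1:(5,2)->(5,3)->EXIT | p2:(1,0)->(2,0) | p3:(5,4)->(5,3)->EXIT
Step 3: p0:(5,2)->(5,3)->EXIT | p1:escaped | p2:(2,0)->(3,0) | p3:escaped
Step 4: p0:escaped | p1:escaped | p2:(3,0)->(4,0) | p3:escaped

ESCAPED ESCAPED (4,0) ESCAPED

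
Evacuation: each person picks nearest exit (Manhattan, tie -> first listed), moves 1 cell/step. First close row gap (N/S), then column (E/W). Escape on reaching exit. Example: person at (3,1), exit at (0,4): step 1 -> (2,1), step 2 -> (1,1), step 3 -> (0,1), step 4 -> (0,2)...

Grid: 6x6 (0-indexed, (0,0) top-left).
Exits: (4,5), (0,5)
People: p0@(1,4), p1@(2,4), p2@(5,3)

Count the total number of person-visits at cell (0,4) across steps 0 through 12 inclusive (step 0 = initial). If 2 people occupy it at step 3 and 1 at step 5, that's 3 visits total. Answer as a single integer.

Answer: 1

Derivation:
Step 0: p0@(1,4) p1@(2,4) p2@(5,3) -> at (0,4): 0 [-], cum=0
Step 1: p0@(0,4) p1@(3,4) p2@(4,3) -> at (0,4): 1 [p0], cum=1
Step 2: p0@ESC p1@(4,4) p2@(4,4) -> at (0,4): 0 [-], cum=1
Step 3: p0@ESC p1@ESC p2@ESC -> at (0,4): 0 [-], cum=1
Total visits = 1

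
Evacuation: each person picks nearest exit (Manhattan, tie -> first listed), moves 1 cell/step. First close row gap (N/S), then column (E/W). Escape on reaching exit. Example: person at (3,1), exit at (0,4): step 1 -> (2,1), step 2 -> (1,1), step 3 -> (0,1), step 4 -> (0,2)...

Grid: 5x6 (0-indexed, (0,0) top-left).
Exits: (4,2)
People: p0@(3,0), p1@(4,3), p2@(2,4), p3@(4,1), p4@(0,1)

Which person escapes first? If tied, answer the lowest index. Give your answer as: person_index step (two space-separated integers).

Answer: 1 1

Derivation:
Step 1: p0:(3,0)->(4,0) | p1:(4,3)->(4,2)->EXIT | p2:(2,4)->(3,4) | p3:(4,1)->(4,2)->EXIT | p4:(0,1)->(1,1)
Step 2: p0:(4,0)->(4,1) | p1:escaped | p2:(3,4)->(4,4) | p3:escaped | p4:(1,1)->(2,1)
Step 3: p0:(4,1)->(4,2)->EXIT | p1:escaped | p2:(4,4)->(4,3) | p3:escaped | p4:(2,1)->(3,1)
Step 4: p0:escaped | p1:escaped | p2:(4,3)->(4,2)->EXIT | p3:escaped | p4:(3,1)->(4,1)
Step 5: p0:escaped | p1:escaped | p2:escaped | p3:escaped | p4:(4,1)->(4,2)->EXIT
Exit steps: [3, 1, 4, 1, 5]
First to escape: p1 at step 1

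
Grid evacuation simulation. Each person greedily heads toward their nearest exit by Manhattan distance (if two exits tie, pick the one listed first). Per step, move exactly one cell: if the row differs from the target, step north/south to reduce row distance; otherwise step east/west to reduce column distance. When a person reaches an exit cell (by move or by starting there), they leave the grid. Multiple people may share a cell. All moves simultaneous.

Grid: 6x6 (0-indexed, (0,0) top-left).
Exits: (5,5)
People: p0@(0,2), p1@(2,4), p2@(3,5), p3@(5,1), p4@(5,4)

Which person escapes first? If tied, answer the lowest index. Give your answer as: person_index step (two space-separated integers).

Answer: 4 1

Derivation:
Step 1: p0:(0,2)->(1,2) | p1:(2,4)->(3,4) | p2:(3,5)->(4,5) | p3:(5,1)->(5,2) | p4:(5,4)->(5,5)->EXIT
Step 2: p0:(1,2)->(2,2) | p1:(3,4)->(4,4) | p2:(4,5)->(5,5)->EXIT | p3:(5,2)->(5,3) | p4:escaped
Step 3: p0:(2,2)->(3,2) | p1:(4,4)->(5,4) | p2:escaped | p3:(5,3)->(5,4) | p4:escaped
Step 4: p0:(3,2)->(4,2) | p1:(5,4)->(5,5)->EXIT | p2:escaped | p3:(5,4)->(5,5)->EXIT | p4:escaped
Step 5: p0:(4,2)->(5,2) | p1:escaped | p2:escaped | p3:escaped | p4:escaped
Step 6: p0:(5,2)->(5,3) | p1:escaped | p2:escaped | p3:escaped | p4:escaped
Step 7: p0:(5,3)->(5,4) | p1:escaped | p2:escaped | p3:escaped | p4:escaped
Step 8: p0:(5,4)->(5,5)->EXIT | p1:escaped | p2:escaped | p3:escaped | p4:escaped
Exit steps: [8, 4, 2, 4, 1]
First to escape: p4 at step 1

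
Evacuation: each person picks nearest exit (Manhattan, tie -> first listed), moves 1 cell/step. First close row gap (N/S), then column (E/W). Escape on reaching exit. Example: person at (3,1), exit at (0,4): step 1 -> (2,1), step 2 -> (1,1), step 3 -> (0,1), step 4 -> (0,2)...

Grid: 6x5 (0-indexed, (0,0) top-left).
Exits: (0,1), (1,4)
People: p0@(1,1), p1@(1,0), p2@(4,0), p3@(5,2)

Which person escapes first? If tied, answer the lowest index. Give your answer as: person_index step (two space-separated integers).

Step 1: p0:(1,1)->(0,1)->EXIT | p1:(1,0)->(0,0) | p2:(4,0)->(3,0) | p3:(5,2)->(4,2)
Step 2: p0:escaped | p1:(0,0)->(0,1)->EXIT | p2:(3,0)->(2,0) | p3:(4,2)->(3,2)
Step 3: p0:escaped | p1:escaped | p2:(2,0)->(1,0) | p3:(3,2)->(2,2)
Step 4: p0:escaped | p1:escaped | p2:(1,0)->(0,0) | p3:(2,2)->(1,2)
Step 5: p0:escaped | p1:escaped | p2:(0,0)->(0,1)->EXIT | p3:(1,2)->(0,2)
Step 6: p0:escaped | p1:escaped | p2:escaped | p3:(0,2)->(0,1)->EXIT
Exit steps: [1, 2, 5, 6]
First to escape: p0 at step 1

Answer: 0 1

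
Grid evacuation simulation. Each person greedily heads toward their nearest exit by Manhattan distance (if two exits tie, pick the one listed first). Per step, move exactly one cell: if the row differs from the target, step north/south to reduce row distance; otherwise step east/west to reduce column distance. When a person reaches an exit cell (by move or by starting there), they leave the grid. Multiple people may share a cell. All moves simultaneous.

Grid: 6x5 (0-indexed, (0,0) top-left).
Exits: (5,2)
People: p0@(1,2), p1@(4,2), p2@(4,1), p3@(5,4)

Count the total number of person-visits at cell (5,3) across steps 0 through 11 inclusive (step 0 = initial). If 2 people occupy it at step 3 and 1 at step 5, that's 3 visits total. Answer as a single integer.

Answer: 1

Derivation:
Step 0: p0@(1,2) p1@(4,2) p2@(4,1) p3@(5,4) -> at (5,3): 0 [-], cum=0
Step 1: p0@(2,2) p1@ESC p2@(5,1) p3@(5,3) -> at (5,3): 1 [p3], cum=1
Step 2: p0@(3,2) p1@ESC p2@ESC p3@ESC -> at (5,3): 0 [-], cum=1
Step 3: p0@(4,2) p1@ESC p2@ESC p3@ESC -> at (5,3): 0 [-], cum=1
Step 4: p0@ESC p1@ESC p2@ESC p3@ESC -> at (5,3): 0 [-], cum=1
Total visits = 1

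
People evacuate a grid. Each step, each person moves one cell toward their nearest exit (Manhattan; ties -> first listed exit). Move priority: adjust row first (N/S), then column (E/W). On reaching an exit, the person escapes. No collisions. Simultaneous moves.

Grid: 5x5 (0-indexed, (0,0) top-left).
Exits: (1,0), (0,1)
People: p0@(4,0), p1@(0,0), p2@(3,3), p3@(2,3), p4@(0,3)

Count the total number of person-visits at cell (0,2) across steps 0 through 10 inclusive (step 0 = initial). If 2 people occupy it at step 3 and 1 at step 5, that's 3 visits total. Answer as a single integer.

Step 0: p0@(4,0) p1@(0,0) p2@(3,3) p3@(2,3) p4@(0,3) -> at (0,2): 0 [-], cum=0
Step 1: p0@(3,0) p1@ESC p2@(2,3) p3@(1,3) p4@(0,2) -> at (0,2): 1 [p4], cum=1
Step 2: p0@(2,0) p1@ESC p2@(1,3) p3@(1,2) p4@ESC -> at (0,2): 0 [-], cum=1
Step 3: p0@ESC p1@ESC p2@(1,2) p3@(1,1) p4@ESC -> at (0,2): 0 [-], cum=1
Step 4: p0@ESC p1@ESC p2@(1,1) p3@ESC p4@ESC -> at (0,2): 0 [-], cum=1
Step 5: p0@ESC p1@ESC p2@ESC p3@ESC p4@ESC -> at (0,2): 0 [-], cum=1
Total visits = 1

Answer: 1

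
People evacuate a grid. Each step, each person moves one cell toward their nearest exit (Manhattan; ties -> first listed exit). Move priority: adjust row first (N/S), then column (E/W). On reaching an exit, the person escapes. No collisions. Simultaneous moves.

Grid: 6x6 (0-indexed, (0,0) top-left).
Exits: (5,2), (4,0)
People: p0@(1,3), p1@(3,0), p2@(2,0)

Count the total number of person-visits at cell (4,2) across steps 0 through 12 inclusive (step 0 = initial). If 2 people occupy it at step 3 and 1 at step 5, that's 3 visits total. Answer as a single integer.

Answer: 0

Derivation:
Step 0: p0@(1,3) p1@(3,0) p2@(2,0) -> at (4,2): 0 [-], cum=0
Step 1: p0@(2,3) p1@ESC p2@(3,0) -> at (4,2): 0 [-], cum=0
Step 2: p0@(3,3) p1@ESC p2@ESC -> at (4,2): 0 [-], cum=0
Step 3: p0@(4,3) p1@ESC p2@ESC -> at (4,2): 0 [-], cum=0
Step 4: p0@(5,3) p1@ESC p2@ESC -> at (4,2): 0 [-], cum=0
Step 5: p0@ESC p1@ESC p2@ESC -> at (4,2): 0 [-], cum=0
Total visits = 0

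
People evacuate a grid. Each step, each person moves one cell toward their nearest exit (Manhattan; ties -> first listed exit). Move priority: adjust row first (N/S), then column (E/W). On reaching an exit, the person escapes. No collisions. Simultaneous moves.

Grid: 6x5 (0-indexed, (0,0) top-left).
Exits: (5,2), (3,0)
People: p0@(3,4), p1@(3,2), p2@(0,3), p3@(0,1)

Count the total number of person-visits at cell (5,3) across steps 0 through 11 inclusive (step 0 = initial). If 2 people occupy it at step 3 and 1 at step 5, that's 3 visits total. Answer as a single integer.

Step 0: p0@(3,4) p1@(3,2) p2@(0,3) p3@(0,1) -> at (5,3): 0 [-], cum=0
Step 1: p0@(4,4) p1@(4,2) p2@(1,3) p3@(1,1) -> at (5,3): 0 [-], cum=0
Step 2: p0@(5,4) p1@ESC p2@(2,3) p3@(2,1) -> at (5,3): 0 [-], cum=0
Step 3: p0@(5,3) p1@ESC p2@(3,3) p3@(3,1) -> at (5,3): 1 [p0], cum=1
Step 4: p0@ESC p1@ESC p2@(4,3) p3@ESC -> at (5,3): 0 [-], cum=1
Step 5: p0@ESC p1@ESC p2@(5,3) p3@ESC -> at (5,3): 1 [p2], cum=2
Step 6: p0@ESC p1@ESC p2@ESC p3@ESC -> at (5,3): 0 [-], cum=2
Total visits = 2

Answer: 2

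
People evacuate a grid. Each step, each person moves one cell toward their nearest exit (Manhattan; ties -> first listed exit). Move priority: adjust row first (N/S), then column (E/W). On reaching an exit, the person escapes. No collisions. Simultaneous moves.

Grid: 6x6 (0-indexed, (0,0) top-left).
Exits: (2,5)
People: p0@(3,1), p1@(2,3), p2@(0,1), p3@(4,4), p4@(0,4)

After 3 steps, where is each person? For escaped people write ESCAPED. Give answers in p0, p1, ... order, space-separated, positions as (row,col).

Step 1: p0:(3,1)->(2,1) | p1:(2,3)->(2,4) | p2:(0,1)->(1,1) | p3:(4,4)->(3,4) | p4:(0,4)->(1,4)
Step 2: p0:(2,1)->(2,2) | p1:(2,4)->(2,5)->EXIT | p2:(1,1)->(2,1) | p3:(3,4)->(2,4) | p4:(1,4)->(2,4)
Step 3: p0:(2,2)->(2,3) | p1:escaped | p2:(2,1)->(2,2) | p3:(2,4)->(2,5)->EXIT | p4:(2,4)->(2,5)->EXIT

(2,3) ESCAPED (2,2) ESCAPED ESCAPED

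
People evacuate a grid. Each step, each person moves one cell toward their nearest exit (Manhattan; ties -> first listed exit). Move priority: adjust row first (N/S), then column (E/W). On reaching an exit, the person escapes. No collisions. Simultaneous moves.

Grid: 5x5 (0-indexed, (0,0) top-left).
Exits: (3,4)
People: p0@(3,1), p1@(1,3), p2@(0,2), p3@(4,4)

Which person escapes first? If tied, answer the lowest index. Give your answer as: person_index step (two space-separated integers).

Answer: 3 1

Derivation:
Step 1: p0:(3,1)->(3,2) | p1:(1,3)->(2,3) | p2:(0,2)->(1,2) | p3:(4,4)->(3,4)->EXIT
Step 2: p0:(3,2)->(3,3) | p1:(2,3)->(3,3) | p2:(1,2)->(2,2) | p3:escaped
Step 3: p0:(3,3)->(3,4)->EXIT | p1:(3,3)->(3,4)->EXIT | p2:(2,2)->(3,2) | p3:escaped
Step 4: p0:escaped | p1:escaped | p2:(3,2)->(3,3) | p3:escaped
Step 5: p0:escaped | p1:escaped | p2:(3,3)->(3,4)->EXIT | p3:escaped
Exit steps: [3, 3, 5, 1]
First to escape: p3 at step 1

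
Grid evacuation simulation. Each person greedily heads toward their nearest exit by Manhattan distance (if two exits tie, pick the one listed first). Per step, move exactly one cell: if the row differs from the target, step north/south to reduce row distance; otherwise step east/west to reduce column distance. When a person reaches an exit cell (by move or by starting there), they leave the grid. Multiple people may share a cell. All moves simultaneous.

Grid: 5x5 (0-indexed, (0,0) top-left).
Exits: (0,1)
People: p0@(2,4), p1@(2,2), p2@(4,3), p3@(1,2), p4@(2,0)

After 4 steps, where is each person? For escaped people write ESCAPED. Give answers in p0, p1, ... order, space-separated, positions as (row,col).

Step 1: p0:(2,4)->(1,4) | p1:(2,2)->(1,2) | p2:(4,3)->(3,3) | p3:(1,2)->(0,2) | p4:(2,0)->(1,0)
Step 2: p0:(1,4)->(0,4) | p1:(1,2)->(0,2) | p2:(3,3)->(2,3) | p3:(0,2)->(0,1)->EXIT | p4:(1,0)->(0,0)
Step 3: p0:(0,4)->(0,3) | p1:(0,2)->(0,1)->EXIT | p2:(2,3)->(1,3) | p3:escaped | p4:(0,0)->(0,1)->EXIT
Step 4: p0:(0,3)->(0,2) | p1:escaped | p2:(1,3)->(0,3) | p3:escaped | p4:escaped

(0,2) ESCAPED (0,3) ESCAPED ESCAPED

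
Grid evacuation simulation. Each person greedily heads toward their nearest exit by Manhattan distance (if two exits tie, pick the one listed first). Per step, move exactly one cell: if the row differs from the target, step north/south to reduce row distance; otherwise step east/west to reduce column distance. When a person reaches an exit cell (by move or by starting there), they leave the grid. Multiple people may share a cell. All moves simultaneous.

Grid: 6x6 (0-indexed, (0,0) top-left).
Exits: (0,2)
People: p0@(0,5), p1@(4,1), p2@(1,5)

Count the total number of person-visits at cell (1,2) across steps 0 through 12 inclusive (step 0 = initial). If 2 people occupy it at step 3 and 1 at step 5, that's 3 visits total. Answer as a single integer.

Step 0: p0@(0,5) p1@(4,1) p2@(1,5) -> at (1,2): 0 [-], cum=0
Step 1: p0@(0,4) p1@(3,1) p2@(0,5) -> at (1,2): 0 [-], cum=0
Step 2: p0@(0,3) p1@(2,1) p2@(0,4) -> at (1,2): 0 [-], cum=0
Step 3: p0@ESC p1@(1,1) p2@(0,3) -> at (1,2): 0 [-], cum=0
Step 4: p0@ESC p1@(0,1) p2@ESC -> at (1,2): 0 [-], cum=0
Step 5: p0@ESC p1@ESC p2@ESC -> at (1,2): 0 [-], cum=0
Total visits = 0

Answer: 0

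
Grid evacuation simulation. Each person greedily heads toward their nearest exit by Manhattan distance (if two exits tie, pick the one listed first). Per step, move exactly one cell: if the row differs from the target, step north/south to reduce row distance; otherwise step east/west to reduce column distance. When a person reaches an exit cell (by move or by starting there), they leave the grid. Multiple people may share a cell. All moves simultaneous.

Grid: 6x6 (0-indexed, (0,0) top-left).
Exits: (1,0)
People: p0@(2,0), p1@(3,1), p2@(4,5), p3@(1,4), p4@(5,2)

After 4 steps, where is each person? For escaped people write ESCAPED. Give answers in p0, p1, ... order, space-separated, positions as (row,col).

Step 1: p0:(2,0)->(1,0)->EXIT | p1:(3,1)->(2,1) | p2:(4,5)->(3,5) | p3:(1,4)->(1,3) | p4:(5,2)->(4,2)
Step 2: p0:escaped | p1:(2,1)->(1,1) | p2:(3,5)->(2,5) | p3:(1,3)->(1,2) | p4:(4,2)->(3,2)
Step 3: p0:escaped | p1:(1,1)->(1,0)->EXIT | p2:(2,5)->(1,5) | p3:(1,2)->(1,1) | p4:(3,2)->(2,2)
Step 4: p0:escaped | p1:escaped | p2:(1,5)->(1,4) | p3:(1,1)->(1,0)->EXIT | p4:(2,2)->(1,2)

ESCAPED ESCAPED (1,4) ESCAPED (1,2)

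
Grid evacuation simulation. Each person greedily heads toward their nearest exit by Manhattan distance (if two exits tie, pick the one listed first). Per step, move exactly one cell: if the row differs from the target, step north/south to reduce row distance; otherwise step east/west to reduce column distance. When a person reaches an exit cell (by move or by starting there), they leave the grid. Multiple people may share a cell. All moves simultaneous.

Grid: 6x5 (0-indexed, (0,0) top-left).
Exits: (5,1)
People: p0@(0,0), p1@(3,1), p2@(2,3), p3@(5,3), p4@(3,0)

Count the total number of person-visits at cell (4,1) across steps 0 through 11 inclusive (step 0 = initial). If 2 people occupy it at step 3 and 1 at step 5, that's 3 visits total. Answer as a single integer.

Step 0: p0@(0,0) p1@(3,1) p2@(2,3) p3@(5,3) p4@(3,0) -> at (4,1): 0 [-], cum=0
Step 1: p0@(1,0) p1@(4,1) p2@(3,3) p3@(5,2) p4@(4,0) -> at (4,1): 1 [p1], cum=1
Step 2: p0@(2,0) p1@ESC p2@(4,3) p3@ESC p4@(5,0) -> at (4,1): 0 [-], cum=1
Step 3: p0@(3,0) p1@ESC p2@(5,3) p3@ESC p4@ESC -> at (4,1): 0 [-], cum=1
Step 4: p0@(4,0) p1@ESC p2@(5,2) p3@ESC p4@ESC -> at (4,1): 0 [-], cum=1
Step 5: p0@(5,0) p1@ESC p2@ESC p3@ESC p4@ESC -> at (4,1): 0 [-], cum=1
Step 6: p0@ESC p1@ESC p2@ESC p3@ESC p4@ESC -> at (4,1): 0 [-], cum=1
Total visits = 1

Answer: 1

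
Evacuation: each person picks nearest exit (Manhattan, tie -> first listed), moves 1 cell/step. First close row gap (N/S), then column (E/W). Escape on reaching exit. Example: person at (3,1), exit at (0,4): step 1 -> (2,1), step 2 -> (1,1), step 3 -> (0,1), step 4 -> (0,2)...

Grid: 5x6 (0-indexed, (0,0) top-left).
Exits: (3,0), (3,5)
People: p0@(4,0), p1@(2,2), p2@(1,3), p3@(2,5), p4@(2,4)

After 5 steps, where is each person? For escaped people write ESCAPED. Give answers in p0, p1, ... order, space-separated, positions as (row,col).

Step 1: p0:(4,0)->(3,0)->EXIT | p1:(2,2)->(3,2) | p2:(1,3)->(2,3) | p3:(2,5)->(3,5)->EXIT | p4:(2,4)->(3,4)
Step 2: p0:escaped | p1:(3,2)->(3,1) | p2:(2,3)->(3,3) | p3:escaped | p4:(3,4)->(3,5)->EXIT
Step 3: p0:escaped | p1:(3,1)->(3,0)->EXIT | p2:(3,3)->(3,4) | p3:escaped | p4:escaped
Step 4: p0:escaped | p1:escaped | p2:(3,4)->(3,5)->EXIT | p3:escaped | p4:escaped

ESCAPED ESCAPED ESCAPED ESCAPED ESCAPED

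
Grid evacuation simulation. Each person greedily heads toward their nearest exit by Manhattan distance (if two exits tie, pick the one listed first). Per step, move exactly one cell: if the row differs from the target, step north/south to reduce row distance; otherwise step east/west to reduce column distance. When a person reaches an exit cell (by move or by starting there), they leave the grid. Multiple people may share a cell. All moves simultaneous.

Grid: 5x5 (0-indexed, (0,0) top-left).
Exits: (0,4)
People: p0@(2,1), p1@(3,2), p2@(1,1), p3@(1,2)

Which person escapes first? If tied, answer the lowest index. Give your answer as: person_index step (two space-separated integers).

Step 1: p0:(2,1)->(1,1) | p1:(3,2)->(2,2) | p2:(1,1)->(0,1) | p3:(1,2)->(0,2)
Step 2: p0:(1,1)->(0,1) | p1:(2,2)->(1,2) | p2:(0,1)->(0,2) | p3:(0,2)->(0,3)
Step 3: p0:(0,1)->(0,2) | p1:(1,2)->(0,2) | p2:(0,2)->(0,3) | p3:(0,3)->(0,4)->EXIT
Step 4: p0:(0,2)->(0,3) | p1:(0,2)->(0,3) | p2:(0,3)->(0,4)->EXIT | p3:escaped
Step 5: p0:(0,3)->(0,4)->EXIT | p1:(0,3)->(0,4)->EXIT | p2:escaped | p3:escaped
Exit steps: [5, 5, 4, 3]
First to escape: p3 at step 3

Answer: 3 3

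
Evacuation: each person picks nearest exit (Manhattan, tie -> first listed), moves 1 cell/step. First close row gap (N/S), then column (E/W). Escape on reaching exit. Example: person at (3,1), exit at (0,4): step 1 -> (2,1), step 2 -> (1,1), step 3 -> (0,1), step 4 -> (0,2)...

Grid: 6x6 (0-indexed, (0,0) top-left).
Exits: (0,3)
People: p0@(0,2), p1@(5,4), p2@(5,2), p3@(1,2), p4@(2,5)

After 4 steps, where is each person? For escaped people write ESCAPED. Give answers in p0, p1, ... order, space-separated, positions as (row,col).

Step 1: p0:(0,2)->(0,3)->EXIT | p1:(5,4)->(4,4) | p2:(5,2)->(4,2) | p3:(1,2)->(0,2) | p4:(2,5)->(1,5)
Step 2: p0:escaped | p1:(4,4)->(3,4) | p2:(4,2)->(3,2) | p3:(0,2)->(0,3)->EXIT | p4:(1,5)->(0,5)
Step 3: p0:escaped | p1:(3,4)->(2,4) | p2:(3,2)->(2,2) | p3:escaped | p4:(0,5)->(0,4)
Step 4: p0:escaped | p1:(2,4)->(1,4) | p2:(2,2)->(1,2) | p3:escaped | p4:(0,4)->(0,3)->EXIT

ESCAPED (1,4) (1,2) ESCAPED ESCAPED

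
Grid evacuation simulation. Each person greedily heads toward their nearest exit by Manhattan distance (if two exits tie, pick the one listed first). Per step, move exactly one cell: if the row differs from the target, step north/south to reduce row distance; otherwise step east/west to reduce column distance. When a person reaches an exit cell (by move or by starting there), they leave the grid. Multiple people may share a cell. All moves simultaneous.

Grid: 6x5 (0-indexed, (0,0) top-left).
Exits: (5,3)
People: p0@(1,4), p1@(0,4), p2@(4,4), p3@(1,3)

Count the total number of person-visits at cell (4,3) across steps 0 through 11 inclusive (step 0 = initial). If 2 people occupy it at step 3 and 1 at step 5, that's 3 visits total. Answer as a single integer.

Step 0: p0@(1,4) p1@(0,4) p2@(4,4) p3@(1,3) -> at (4,3): 0 [-], cum=0
Step 1: p0@(2,4) p1@(1,4) p2@(5,4) p3@(2,3) -> at (4,3): 0 [-], cum=0
Step 2: p0@(3,4) p1@(2,4) p2@ESC p3@(3,3) -> at (4,3): 0 [-], cum=0
Step 3: p0@(4,4) p1@(3,4) p2@ESC p3@(4,3) -> at (4,3): 1 [p3], cum=1
Step 4: p0@(5,4) p1@(4,4) p2@ESC p3@ESC -> at (4,3): 0 [-], cum=1
Step 5: p0@ESC p1@(5,4) p2@ESC p3@ESC -> at (4,3): 0 [-], cum=1
Step 6: p0@ESC p1@ESC p2@ESC p3@ESC -> at (4,3): 0 [-], cum=1
Total visits = 1

Answer: 1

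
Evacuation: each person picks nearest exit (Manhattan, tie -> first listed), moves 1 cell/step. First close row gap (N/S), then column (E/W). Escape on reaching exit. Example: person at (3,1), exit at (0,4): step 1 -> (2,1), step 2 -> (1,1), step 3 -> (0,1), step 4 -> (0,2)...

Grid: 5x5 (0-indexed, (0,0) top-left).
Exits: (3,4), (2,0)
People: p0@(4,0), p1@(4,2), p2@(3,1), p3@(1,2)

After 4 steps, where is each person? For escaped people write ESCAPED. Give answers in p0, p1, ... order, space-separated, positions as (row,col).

Step 1: p0:(4,0)->(3,0) | p1:(4,2)->(3,2) | p2:(3,1)->(2,1) | p3:(1,2)->(2,2)
Step 2: p0:(3,0)->(2,0)->EXIT | p1:(3,2)->(3,3) | p2:(2,1)->(2,0)->EXIT | p3:(2,2)->(2,1)
Step 3: p0:escaped | p1:(3,3)->(3,4)->EXIT | p2:escaped | p3:(2,1)->(2,0)->EXIT

ESCAPED ESCAPED ESCAPED ESCAPED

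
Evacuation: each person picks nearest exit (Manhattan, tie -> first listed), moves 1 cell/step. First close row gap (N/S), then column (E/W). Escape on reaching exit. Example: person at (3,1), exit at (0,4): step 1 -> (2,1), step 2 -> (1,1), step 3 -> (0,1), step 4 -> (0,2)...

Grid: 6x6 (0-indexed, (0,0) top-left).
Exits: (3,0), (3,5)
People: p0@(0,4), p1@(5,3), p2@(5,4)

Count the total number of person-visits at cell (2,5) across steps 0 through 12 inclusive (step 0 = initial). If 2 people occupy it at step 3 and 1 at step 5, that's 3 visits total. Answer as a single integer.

Answer: 0

Derivation:
Step 0: p0@(0,4) p1@(5,3) p2@(5,4) -> at (2,5): 0 [-], cum=0
Step 1: p0@(1,4) p1@(4,3) p2@(4,4) -> at (2,5): 0 [-], cum=0
Step 2: p0@(2,4) p1@(3,3) p2@(3,4) -> at (2,5): 0 [-], cum=0
Step 3: p0@(3,4) p1@(3,4) p2@ESC -> at (2,5): 0 [-], cum=0
Step 4: p0@ESC p1@ESC p2@ESC -> at (2,5): 0 [-], cum=0
Total visits = 0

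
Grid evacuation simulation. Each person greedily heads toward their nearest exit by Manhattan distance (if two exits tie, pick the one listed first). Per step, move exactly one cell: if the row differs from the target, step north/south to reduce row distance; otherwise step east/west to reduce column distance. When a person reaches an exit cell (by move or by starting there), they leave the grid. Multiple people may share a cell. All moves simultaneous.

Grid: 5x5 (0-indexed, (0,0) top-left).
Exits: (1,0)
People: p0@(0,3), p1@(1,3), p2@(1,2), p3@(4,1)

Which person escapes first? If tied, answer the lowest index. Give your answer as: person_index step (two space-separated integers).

Step 1: p0:(0,3)->(1,3) | p1:(1,3)->(1,2) | p2:(1,2)->(1,1) | p3:(4,1)->(3,1)
Step 2: p0:(1,3)->(1,2) | p1:(1,2)->(1,1) | p2:(1,1)->(1,0)->EXIT | p3:(3,1)->(2,1)
Step 3: p0:(1,2)->(1,1) | p1:(1,1)->(1,0)->EXIT | p2:escaped | p3:(2,1)->(1,1)
Step 4: p0:(1,1)->(1,0)->EXIT | p1:escaped | p2:escaped | p3:(1,1)->(1,0)->EXIT
Exit steps: [4, 3, 2, 4]
First to escape: p2 at step 2

Answer: 2 2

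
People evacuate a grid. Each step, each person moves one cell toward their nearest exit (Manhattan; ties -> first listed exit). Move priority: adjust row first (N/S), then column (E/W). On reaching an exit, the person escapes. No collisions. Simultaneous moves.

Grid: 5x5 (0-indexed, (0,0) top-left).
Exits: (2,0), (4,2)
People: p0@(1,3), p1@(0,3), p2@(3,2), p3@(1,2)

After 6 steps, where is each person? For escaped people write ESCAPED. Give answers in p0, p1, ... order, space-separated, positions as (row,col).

Step 1: p0:(1,3)->(2,3) | p1:(0,3)->(1,3) | p2:(3,2)->(4,2)->EXIT | p3:(1,2)->(2,2)
Step 2: p0:(2,3)->(2,2) | p1:(1,3)->(2,3) | p2:escaped | p3:(2,2)->(2,1)
Step 3: p0:(2,2)->(2,1) | p1:(2,3)->(2,2) | p2:escaped | p3:(2,1)->(2,0)->EXIT
Step 4: p0:(2,1)->(2,0)->EXIT | p1:(2,2)->(2,1) | p2:escaped | p3:escaped
Step 5: p0:escaped | p1:(2,1)->(2,0)->EXIT | p2:escaped | p3:escaped

ESCAPED ESCAPED ESCAPED ESCAPED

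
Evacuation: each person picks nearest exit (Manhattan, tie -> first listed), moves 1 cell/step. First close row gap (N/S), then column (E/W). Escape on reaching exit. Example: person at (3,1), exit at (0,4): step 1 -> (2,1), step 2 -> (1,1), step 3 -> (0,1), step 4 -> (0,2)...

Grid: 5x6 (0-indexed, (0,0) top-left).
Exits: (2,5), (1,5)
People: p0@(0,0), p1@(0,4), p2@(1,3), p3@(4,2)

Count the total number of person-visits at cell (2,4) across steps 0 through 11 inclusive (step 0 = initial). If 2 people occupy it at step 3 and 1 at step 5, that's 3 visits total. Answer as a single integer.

Answer: 1

Derivation:
Step 0: p0@(0,0) p1@(0,4) p2@(1,3) p3@(4,2) -> at (2,4): 0 [-], cum=0
Step 1: p0@(1,0) p1@(1,4) p2@(1,4) p3@(3,2) -> at (2,4): 0 [-], cum=0
Step 2: p0@(1,1) p1@ESC p2@ESC p3@(2,2) -> at (2,4): 0 [-], cum=0
Step 3: p0@(1,2) p1@ESC p2@ESC p3@(2,3) -> at (2,4): 0 [-], cum=0
Step 4: p0@(1,3) p1@ESC p2@ESC p3@(2,4) -> at (2,4): 1 [p3], cum=1
Step 5: p0@(1,4) p1@ESC p2@ESC p3@ESC -> at (2,4): 0 [-], cum=1
Step 6: p0@ESC p1@ESC p2@ESC p3@ESC -> at (2,4): 0 [-], cum=1
Total visits = 1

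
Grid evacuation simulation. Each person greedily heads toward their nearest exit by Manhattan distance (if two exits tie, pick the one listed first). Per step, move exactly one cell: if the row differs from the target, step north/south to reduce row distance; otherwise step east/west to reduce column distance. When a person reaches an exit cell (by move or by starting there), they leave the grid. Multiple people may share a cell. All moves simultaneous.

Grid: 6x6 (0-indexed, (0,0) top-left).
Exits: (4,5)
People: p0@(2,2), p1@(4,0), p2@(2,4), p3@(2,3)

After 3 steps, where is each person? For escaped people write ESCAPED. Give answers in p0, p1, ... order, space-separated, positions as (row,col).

Step 1: p0:(2,2)->(3,2) | p1:(4,0)->(4,1) | p2:(2,4)->(3,4) | p3:(2,3)->(3,3)
Step 2: p0:(3,2)->(4,2) | p1:(4,1)->(4,2) | p2:(3,4)->(4,4) | p3:(3,3)->(4,3)
Step 3: p0:(4,2)->(4,3) | p1:(4,2)->(4,3) | p2:(4,4)->(4,5)->EXIT | p3:(4,3)->(4,4)

(4,3) (4,3) ESCAPED (4,4)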